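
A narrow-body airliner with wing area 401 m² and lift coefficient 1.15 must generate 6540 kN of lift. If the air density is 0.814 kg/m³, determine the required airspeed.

v = 187 m/s

L = ½ρv²S·CL ⇒ v = √(2L/(ρ·S·CL))
v = √(2 × 6.54×10^6 / (0.814 × 401 × 1.15)) = √34850 = 187 m/s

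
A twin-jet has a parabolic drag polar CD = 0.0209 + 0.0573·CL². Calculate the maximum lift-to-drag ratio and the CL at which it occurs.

For CD = CD0 + K·CL², (L/D)max occurs at CL* = √(CD0/K) and equals 1/(2√(K·CD0)).
(L/D)max = 1/(2√(0.0573 × 0.0209)) = 1/(2 × 0.03461) = 14.4
CL* = √(0.0209/0.0573) = 0.604

(L/D)max = 14.4, at CL = 0.604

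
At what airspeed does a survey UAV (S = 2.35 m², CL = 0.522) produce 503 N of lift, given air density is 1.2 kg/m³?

v = 26.1 m/s

L = ½ρv²S·CL ⇒ v = √(2L/(ρ·S·CL))
v = √(2 × 503 / (1.2 × 2.35 × 0.522)) = √683.4 = 26.1 m/s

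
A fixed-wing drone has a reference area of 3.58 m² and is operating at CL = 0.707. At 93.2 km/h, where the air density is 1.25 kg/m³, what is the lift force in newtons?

Convert speed: v = 93.2 km/h ÷ 3.6 = 25.89 m/s.
Dynamic pressure q = ½ρv² = ½ × 1.25 × 25.89² = 418.9 Pa.
L = q·S·CL = 418.9 × 3.58 × 0.707 = 1060 N

L = 1060 N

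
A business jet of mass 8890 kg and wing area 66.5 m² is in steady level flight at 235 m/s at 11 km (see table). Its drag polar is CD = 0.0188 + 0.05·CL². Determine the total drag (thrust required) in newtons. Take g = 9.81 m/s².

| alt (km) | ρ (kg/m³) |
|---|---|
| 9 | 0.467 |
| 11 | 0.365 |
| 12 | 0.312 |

At 11 km, from the table: ρ = 0.365 kg/m³.
In steady level flight, lift balances weight: W = mg = 8890 × 9.81 = 87211 N.
q = ½ρv² = ½ × 0.365 × 235² = 10080 Pa.
CL = W/(q·S) = 87211 / (10080 × 66.5) = 0.1301.
CD = 0.0188 + 0.05 × 0.1301² = 0.01965.
D = q·S·CD = 10080 × 66.5 × 0.01965 = 13170 N

D = 13200 N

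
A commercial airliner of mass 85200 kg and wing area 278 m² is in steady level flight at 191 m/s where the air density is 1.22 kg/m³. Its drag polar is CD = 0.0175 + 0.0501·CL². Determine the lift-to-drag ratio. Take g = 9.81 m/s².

L/D = 7.34

Level flight ⇒ L = W = m·g = 85200 × 9.81 = 8.3581×10^5 N.
Dynamic pressure q = 0.5 × 1.22 × 191² = 22250 Pa.
CL = 2W/(ρv²S) = 2×8.3581×10^5/(1.22×191²×278) = 0.1351.
CD = 0.0175 + 0.0501 × 0.1351² = 0.01841.
L/D = CL/CD = 0.1351 / 0.01841 = 7.34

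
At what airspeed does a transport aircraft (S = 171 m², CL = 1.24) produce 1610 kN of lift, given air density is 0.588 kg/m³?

L = ½ρv²S·CL ⇒ v = √(2L/(ρ·S·CL))
v = √(2 × 1.61×10^6 / (0.588 × 171 × 1.24)) = √25830 = 161 m/s

v = 161 m/s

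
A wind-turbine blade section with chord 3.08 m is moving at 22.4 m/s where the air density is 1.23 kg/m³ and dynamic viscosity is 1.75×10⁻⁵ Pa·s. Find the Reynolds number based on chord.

Re = ρ·v·c/μ = 1.23 × 22.4 × 3.08 / (1.75×10⁻⁵) = 4.85×10^6

Re = 4.85×10^6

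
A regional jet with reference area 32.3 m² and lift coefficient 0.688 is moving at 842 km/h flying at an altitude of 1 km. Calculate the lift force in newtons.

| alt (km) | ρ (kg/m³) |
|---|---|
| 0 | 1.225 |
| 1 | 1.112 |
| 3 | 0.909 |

At 1 km, from the table: ρ = 1.112 kg/m³.
Convert speed: v = 842 km/h ÷ 3.6 = 233.9 m/s.
Dynamic pressure q = ½ρv² = ½ × 1.112 × 233.9² = 30420 Pa.
L = q·S·CL = 30420 × 32.3 × 0.688 = 6.76×10^5 N ≈ 676 kN

L = 6.76×10^5 N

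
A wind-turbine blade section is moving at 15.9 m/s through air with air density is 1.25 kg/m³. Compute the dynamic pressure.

q = ½ρv² = ½ × 1.25 × 15.9² = 158 Pa

q = 158 Pa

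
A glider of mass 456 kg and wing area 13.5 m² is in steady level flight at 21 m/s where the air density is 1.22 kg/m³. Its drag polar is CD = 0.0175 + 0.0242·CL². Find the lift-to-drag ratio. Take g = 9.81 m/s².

L/D = 22.7

Weight W = mg = 456 × 9.81 = 4473.4 N; in level flight L = W.
q = ½ρv² = ½ × 1.22 × 21² = 269 Pa.
Required CL = L/(qS) = 4473.4/(269·13.5) = 1.232.
CD = 0.0175 + 0.0242 × 1.232² = 0.05422.
L/D = CL/CD = 1.232 / 0.05422 = 22.7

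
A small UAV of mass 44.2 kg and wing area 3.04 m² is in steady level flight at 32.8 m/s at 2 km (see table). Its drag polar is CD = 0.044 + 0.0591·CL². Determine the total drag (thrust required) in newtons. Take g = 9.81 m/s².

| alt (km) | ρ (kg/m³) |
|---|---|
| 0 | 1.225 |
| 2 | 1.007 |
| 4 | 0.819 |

At 2 km, from the table: ρ = 1.007 kg/m³.
Level flight ⇒ L = W = m·g = 44.2 × 9.81 = 433.6 N.
Dynamic pressure q = 0.5 × 1.007 × 32.8² = 541.7 Pa.
Required CL = L/(qS) = 433.6/(541.7·3.04) = 0.2633.
CD = 0.044 + 0.0591 × 0.2633² = 0.0481.
D = q·S·CD = 541.7 × 3.04 × 0.0481 = 79.2 N

D = 79.2 N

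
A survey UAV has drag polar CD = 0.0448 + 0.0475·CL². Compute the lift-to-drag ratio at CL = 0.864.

CD = 0.0448 + 0.0475 × 0.864² = 0.08026
L/D = CL/CD = 0.864 / 0.08026 = 10.8

L/D = 10.8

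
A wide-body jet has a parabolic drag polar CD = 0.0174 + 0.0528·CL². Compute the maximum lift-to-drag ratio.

For CD = CD0 + K·CL², (L/D)max occurs at CL* = √(CD0/K) and equals 1/(2√(K·CD0)).
(L/D)max = 1/(2√(0.0528 × 0.0174)) = 1/(2 × 0.03031) = 16.5

(L/D)max = 16.5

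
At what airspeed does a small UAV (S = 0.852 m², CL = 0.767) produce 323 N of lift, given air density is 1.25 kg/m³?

v = 28.1 m/s

L = ½ρv²S·CL ⇒ v = √(2L/(ρ·S·CL))
v = √(2 × 323 / (1.25 × 0.852 × 0.767)) = √790.8 = 28.1 m/s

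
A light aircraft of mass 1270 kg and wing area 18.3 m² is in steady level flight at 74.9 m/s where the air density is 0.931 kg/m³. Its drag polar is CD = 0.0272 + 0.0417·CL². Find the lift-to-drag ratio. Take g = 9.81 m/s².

In steady level flight, lift balances weight: W = mg = 1270 × 9.81 = 12459 N.
q = ½ρv² = ½ × 0.931 × 74.9² = 2611 Pa.
CL = W/(q·S) = 12459 / (2611 × 18.3) = 0.2607.
CD = 0.0272 + 0.0417 × 0.2607² = 0.03003.
L/D = CL/CD = 0.2607 / 0.03003 = 8.68

L/D = 8.68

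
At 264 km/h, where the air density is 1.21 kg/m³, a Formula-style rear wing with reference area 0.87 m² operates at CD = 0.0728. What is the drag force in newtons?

D = 206 N

Convert speed: v = 264 km/h ÷ 3.6 = 73.33 m/s.
Dynamic pressure q = ½ρv² = ½ × 1.21 × 73.33² = 3254 Pa.
D = q·S·CD = 3254 × 0.87 × 0.0728 = 206 N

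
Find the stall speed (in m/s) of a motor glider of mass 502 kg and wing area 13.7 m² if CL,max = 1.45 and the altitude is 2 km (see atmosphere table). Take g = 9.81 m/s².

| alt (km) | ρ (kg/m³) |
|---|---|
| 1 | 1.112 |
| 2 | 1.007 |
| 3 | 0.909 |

At 2 km, from the table: ρ = 1.007 kg/m³.
Stall occurs when L = W at CL,max. W = mg = 502 × 9.81 = 4925 N.
V_stall = √(2W/(ρ·S·CL,max)) = √(2 × 4925 / (1.007 × 13.7 × 1.45))
V_stall = √492.4 = 22.2 m/s

V_stall = 22.2 m/s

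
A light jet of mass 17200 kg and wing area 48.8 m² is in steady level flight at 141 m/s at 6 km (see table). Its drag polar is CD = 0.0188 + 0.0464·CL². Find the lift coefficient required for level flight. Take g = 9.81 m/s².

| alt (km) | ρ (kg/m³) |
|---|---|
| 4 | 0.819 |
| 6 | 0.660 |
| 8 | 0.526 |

At 6 km, from the table: ρ = 0.660 kg/m³.
Weight W = mg = 17200 × 9.81 = 1.6873×10^5 N; in level flight L = W.
q = ½ρv² = ½ × 0.66 × 141² = 6561 Pa.
CL = W/(q·S) = 1.6873×10^5 / (6561 × 48.8) = 0.527.

CL = 0.527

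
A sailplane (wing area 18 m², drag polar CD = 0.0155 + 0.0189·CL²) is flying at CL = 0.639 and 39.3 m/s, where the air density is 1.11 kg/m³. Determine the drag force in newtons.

CD = 0.0155 + 0.0189 × 0.639² = 0.02322
D = ½ρv²S·CD = ½ × 1.11 × 39.3² × 18 × 0.02322 = 358 N

D = 358 N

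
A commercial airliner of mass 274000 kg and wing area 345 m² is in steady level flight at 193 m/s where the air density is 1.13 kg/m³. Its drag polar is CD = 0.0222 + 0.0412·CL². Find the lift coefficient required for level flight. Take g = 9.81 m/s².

CL = 0.37

In steady level flight, lift balances weight: W = mg = 274000 × 9.81 = 2.6879×10^6 N.
q = ½ρv² = ½ × 1.13 × 193² = 21050 Pa.
Required CL = L/(qS) = 2.6879×10^6/(21050·345) = 0.3702.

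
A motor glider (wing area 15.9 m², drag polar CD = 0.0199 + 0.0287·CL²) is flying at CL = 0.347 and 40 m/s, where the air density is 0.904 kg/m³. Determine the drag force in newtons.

CD = 0.0199 + 0.0287 × 0.347² = 0.02336
D = ½ρv²S·CD = ½ × 0.904 × 40² × 15.9 × 0.02336 = 269 N

D = 269 N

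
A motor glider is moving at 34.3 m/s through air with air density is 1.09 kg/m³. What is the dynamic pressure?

q = ½ρv² = ½ × 1.09 × 34.3² = 641 Pa

q = 641 Pa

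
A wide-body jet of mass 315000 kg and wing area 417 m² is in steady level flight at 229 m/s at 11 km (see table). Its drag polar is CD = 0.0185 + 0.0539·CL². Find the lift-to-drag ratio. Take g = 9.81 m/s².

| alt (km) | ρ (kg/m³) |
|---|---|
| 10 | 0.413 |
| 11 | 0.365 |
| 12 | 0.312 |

At 11 km, from the table: ρ = 0.365 kg/m³.
In steady level flight, lift balances weight: W = mg = 315000 × 9.81 = 3.0902×10^6 N.
q = ½ρv² = ½ × 0.365 × 229² = 9570 Pa.
CL = 2W/(ρv²S) = 2×3.0902×10^6/(0.365×229²×417) = 0.7743.
CD = 0.0185 + 0.0539 × 0.7743² = 0.05082.
L/D = CL/CD = 0.7743 / 0.05082 = 15.2

L/D = 15.2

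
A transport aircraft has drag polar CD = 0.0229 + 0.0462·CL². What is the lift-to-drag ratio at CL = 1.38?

CD = 0.0229 + 0.0462 × 1.38² = 0.1109
L/D = CL/CD = 1.38 / 0.1109 = 12.4

L/D = 12.4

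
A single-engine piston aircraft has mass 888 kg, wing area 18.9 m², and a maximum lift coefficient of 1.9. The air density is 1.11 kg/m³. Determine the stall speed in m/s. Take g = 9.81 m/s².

At stall, lift equals weight: L = W = m·g = 888 × 9.81 = 8711 N.
V_stall = √(2W/(ρ·S·CL,max)) = √(2 × 8711 / (1.11 × 18.9 × 1.9))
V_stall = √437.1 = 20.9 m/s

V_stall = 20.9 m/s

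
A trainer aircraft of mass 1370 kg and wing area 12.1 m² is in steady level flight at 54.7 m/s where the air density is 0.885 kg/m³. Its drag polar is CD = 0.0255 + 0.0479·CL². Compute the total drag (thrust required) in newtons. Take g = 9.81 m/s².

Weight W = mg = 1370 × 9.81 = 13440 N; in level flight L = W.
q = ½ρv² = ½ × 0.885 × 54.7² = 1324 Pa.
Required CL = L/(qS) = 13440/(1324·12.1) = 0.8389.
CD = 0.0255 + 0.0479 × 0.8389² = 0.05921.
D = q·S·CD = 1324 × 12.1 × 0.05921 = 948.6 N

D = 949 N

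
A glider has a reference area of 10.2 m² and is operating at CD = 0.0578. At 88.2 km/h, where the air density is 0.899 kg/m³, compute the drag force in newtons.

D = 159 N

Convert speed: v = 88.2 km/h ÷ 3.6 = 24.5 m/s.
D = ½ρv²S·CD = ½ × 0.899 × 24.5² × 10.2 × 0.0578 = 159 N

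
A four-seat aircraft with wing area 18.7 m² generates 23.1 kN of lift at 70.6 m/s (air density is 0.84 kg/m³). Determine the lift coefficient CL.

From L = ½ρv²S·CL, rearranging gives CL = 2L/(ρv²S).
CL = 2 × 23100 / (0.84 × 70.6² × 18.7) = 0.59

CL = 0.59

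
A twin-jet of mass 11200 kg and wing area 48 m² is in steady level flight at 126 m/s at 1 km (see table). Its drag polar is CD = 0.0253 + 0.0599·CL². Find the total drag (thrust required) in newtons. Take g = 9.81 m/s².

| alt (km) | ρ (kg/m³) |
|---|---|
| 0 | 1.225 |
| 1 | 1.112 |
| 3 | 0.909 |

D = 12400 N

At 1 km, from the table: ρ = 1.112 kg/m³.
Weight W = mg = 11200 × 9.81 = 1.0987×10^5 N; in level flight L = W.
q = ½ρv² = ½ × 1.112 × 126² = 8827 Pa.
CL = W/(q·S) = 1.0987×10^5 / (8827 × 48) = 0.2593.
CD = 0.0253 + 0.0599 × 0.2593² = 0.02933.
D = q·S·CD = 8827 × 48 × 0.02933 = 12430 N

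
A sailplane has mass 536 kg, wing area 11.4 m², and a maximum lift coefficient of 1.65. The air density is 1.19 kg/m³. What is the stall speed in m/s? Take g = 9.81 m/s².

V_stall = 21.7 m/s

Weight W = mg = 536 × 9.81 = 5258 N.
V_stall = √(2W/(ρ·S·CL,max)) = √(2 × 5258 / (1.19 × 11.4 × 1.65))
V_stall = √469.8 = 21.7 m/s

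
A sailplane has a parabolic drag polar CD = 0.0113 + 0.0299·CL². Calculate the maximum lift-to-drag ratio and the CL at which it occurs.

For CD = CD0 + K·CL², (L/D)max occurs at CL* = √(CD0/K) and equals 1/(2√(K·CD0)).
(L/D)max = 1/(2√(0.0299 × 0.0113)) = 1/(2 × 0.01838) = 27.2
CL* = √(0.0113/0.0299) = 0.615

(L/D)max = 27.2, at CL = 0.615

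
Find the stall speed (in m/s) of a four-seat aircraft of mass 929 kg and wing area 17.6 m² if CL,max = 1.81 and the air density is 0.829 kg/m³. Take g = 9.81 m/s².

V_stall = 26.3 m/s

Stall occurs when L = W at CL,max. W = mg = 929 × 9.81 = 9113 N.
V_stall = √(2W/(ρ·S·CL,max)) = √(2 × 9113 / (0.829 × 17.6 × 1.81))
V_stall = √690.2 = 26.3 m/s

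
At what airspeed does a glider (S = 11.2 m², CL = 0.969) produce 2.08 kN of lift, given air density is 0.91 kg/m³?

L = ½ρv²S·CL ⇒ v = √(2L/(ρ·S·CL))
v = √(2 × 2080 / (0.91 × 11.2 × 0.969)) = √421.2 = 20.5 m/s

v = 20.5 m/s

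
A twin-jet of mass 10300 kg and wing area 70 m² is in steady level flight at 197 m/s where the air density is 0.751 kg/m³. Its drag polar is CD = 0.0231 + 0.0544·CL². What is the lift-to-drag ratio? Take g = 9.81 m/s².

Level flight ⇒ L = W = m·g = 10300 × 9.81 = 1.0104×10^5 N.
q = ½ρv² = ½ × 0.751 × 197² = 14570 Pa.
Required CL = L/(qS) = 1.0104×10^5/(14570·70) = 0.09905.
CD = 0.0231 + 0.0544 × 0.09905² = 0.02363.
L/D = CL/CD = 0.09905 / 0.02363 = 4.19

L/D = 4.19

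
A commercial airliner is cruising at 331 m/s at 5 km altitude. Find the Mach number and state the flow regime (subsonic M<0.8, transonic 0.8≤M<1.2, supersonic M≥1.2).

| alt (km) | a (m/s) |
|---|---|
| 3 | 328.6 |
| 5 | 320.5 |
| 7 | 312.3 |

M = 1.03 (transonic)

At 5 km, from the table: a = 320.5 m/s.
M = v/a = 331 / 320.5 = 1.03
M = 1.03 → transonic.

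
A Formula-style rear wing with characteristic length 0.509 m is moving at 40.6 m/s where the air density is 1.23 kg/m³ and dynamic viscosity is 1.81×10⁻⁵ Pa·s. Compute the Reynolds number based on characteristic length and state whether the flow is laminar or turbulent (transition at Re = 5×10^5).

Re = ρ·v·c/μ = 1.23 × 40.6 × 0.509 / (1.81×10⁻⁵) = 1.4×10^6
Since 1.4×10^6 > 5×10^5, the flow is turbulent.

Re = 1.4×10^6 (turbulent)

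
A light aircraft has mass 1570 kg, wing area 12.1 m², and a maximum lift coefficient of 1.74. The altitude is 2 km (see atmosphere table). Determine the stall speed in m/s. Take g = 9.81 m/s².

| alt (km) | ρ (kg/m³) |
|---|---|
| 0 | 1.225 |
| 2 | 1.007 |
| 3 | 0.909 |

At 2 km, from the table: ρ = 1.007 kg/m³.
Stall occurs when L = W at CL,max. W = mg = 1570 × 9.81 = 15400 N.
V_stall = √(2W/(ρ·S·CL,max)) = √(2 × 15400 / (1.007 × 12.1 × 1.74))
V_stall = √1453 = 38.1 m/s

V_stall = 38.1 m/s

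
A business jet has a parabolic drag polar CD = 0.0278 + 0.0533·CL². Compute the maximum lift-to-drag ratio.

(L/D)max = 13

For CD = CD0 + K·CL², (L/D)max occurs at CL* = √(CD0/K) and equals 1/(2√(K·CD0)).
(L/D)max = 1/(2√(0.0533 × 0.0278)) = 1/(2 × 0.03849) = 13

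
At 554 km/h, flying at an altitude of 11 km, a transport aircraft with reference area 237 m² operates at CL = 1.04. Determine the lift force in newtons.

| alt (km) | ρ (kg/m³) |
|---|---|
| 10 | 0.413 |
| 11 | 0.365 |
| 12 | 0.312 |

L = 1.07×10^6 N

At 11 km, from the table: ρ = 0.365 kg/m³.
Convert speed: v = 554 km/h ÷ 3.6 = 153.9 m/s.
L = ½ρv²S·CL = ½ × 0.365 × 153.9² × 237 × 1.04 = 1.07×10^6 N ≈ 1070 kN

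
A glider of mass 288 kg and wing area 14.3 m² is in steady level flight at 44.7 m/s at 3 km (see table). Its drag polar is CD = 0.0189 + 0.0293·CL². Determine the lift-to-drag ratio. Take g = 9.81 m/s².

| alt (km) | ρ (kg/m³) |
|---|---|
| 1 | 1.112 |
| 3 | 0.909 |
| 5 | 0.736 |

L/D = 10.7

At 3 km, from the table: ρ = 0.909 kg/m³.
Weight W = mg = 288 × 9.81 = 2825.3 N; in level flight L = W.
q = ½ρv² = ½ × 0.909 × 44.7² = 908.1 Pa.
CL = 2W/(ρv²S) = 2×2825.3/(0.909×44.7²×14.3) = 0.2176.
CD = 0.0189 + 0.0293 × 0.2176² = 0.02029.
L/D = CL/CD = 0.2176 / 0.02029 = 10.7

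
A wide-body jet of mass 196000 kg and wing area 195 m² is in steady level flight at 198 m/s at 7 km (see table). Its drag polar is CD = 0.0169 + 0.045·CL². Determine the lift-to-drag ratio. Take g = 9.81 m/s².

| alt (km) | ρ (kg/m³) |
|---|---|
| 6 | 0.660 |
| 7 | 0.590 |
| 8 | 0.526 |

At 7 km, from the table: ρ = 0.590 kg/m³.
Level flight ⇒ L = W = m·g = 196000 × 9.81 = 1.9228×10^6 N.
Dynamic pressure q = 0.5 × 0.59 × 198² = 11570 Pa.
Required CL = L/(qS) = 1.9228×10^6/(11570·195) = 0.8526.
CD = 0.0169 + 0.045 × 0.8526² = 0.04961.
L/D = CL/CD = 0.8526 / 0.04961 = 17.2

L/D = 17.2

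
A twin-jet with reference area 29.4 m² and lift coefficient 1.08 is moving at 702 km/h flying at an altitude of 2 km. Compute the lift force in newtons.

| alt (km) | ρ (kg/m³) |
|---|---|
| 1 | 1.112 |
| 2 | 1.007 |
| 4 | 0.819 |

L = 6.08×10^5 N

At 2 km, from the table: ρ = 1.007 kg/m³.
Convert speed: v = 702 km/h ÷ 3.6 = 195 m/s.
Dynamic pressure q = ½ρv² = ½ × 1.007 × 195² = 19150 Pa.
L = q·S·CL = 19150 × 29.4 × 1.08 = 6.08×10^5 N ≈ 608 kN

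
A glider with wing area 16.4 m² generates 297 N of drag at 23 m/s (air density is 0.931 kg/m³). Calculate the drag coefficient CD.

From D = ½ρv²S·CD, rearranging gives CD = 2D/(ρv²S).
CD = 2 × 297 / (0.931 × 23² × 16.4) = 0.0735

CD = 0.0735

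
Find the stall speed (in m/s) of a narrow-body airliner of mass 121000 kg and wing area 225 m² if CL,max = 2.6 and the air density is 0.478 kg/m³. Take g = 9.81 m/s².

Weight W = mg = 121000 × 9.81 = 1.187×10^6 N.
V_stall = √(2W/(ρ·S·CL,max)) = √(2 × 1.187×10^6 / (0.478 × 225 × 2.6))
V_stall = √8490 = 92.1 m/s

V_stall = 92.1 m/s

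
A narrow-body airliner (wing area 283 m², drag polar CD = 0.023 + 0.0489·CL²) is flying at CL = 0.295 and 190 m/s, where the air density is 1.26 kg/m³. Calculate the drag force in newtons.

CD = 0.023 + 0.0489 × 0.295² = 0.02726
D = ½ρv²S·CD = ½ × 1.26 × 190² × 283 × 0.02726 = 1.75×10^5 N

D = 1.75×10^5 N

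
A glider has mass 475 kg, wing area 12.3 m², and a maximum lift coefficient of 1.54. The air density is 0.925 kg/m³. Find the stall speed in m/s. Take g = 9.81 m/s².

At stall, lift equals weight: L = W = m·g = 475 × 9.81 = 4660 N.
From L = ½ρV²S·CL,max = W: V_stall = √(2W/(ρSCL,max)) = √(2·4660/(0.925·12.3·1.54))
V_stall = √531.9 = 23.1 m/s

V_stall = 23.1 m/s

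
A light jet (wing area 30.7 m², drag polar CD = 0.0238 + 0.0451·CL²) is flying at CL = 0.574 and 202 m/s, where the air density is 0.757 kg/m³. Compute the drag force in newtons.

D = 18300 N

CD = 0.0238 + 0.0451 × 0.574² = 0.03866
D = ½ρv²S·CD = ½ × 0.757 × 202² × 30.7 × 0.03866 = 18300 N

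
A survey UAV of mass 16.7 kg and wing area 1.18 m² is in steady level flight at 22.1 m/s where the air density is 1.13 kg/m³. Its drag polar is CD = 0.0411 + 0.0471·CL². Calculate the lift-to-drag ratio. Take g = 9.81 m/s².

Level flight ⇒ L = W = m·g = 16.7 × 9.81 = 163.83 N.
q = ½ρv² = ½ × 1.13 × 22.1² = 276 Pa.
CL = 2W/(ρv²S) = 2×163.83/(1.13×22.1²×1.18) = 0.5031.
CD = 0.0411 + 0.0471 × 0.5031² = 0.05302.
L/D = CL/CD = 0.5031 / 0.05302 = 9.49

L/D = 9.49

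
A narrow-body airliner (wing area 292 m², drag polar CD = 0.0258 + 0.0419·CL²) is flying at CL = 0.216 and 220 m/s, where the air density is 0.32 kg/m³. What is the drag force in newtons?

CD = 0.0258 + 0.0419 × 0.216² = 0.02775
D = ½ρv²S·CD = ½ × 0.32 × 220² × 292 × 0.02775 = 62800 N

D = 62800 N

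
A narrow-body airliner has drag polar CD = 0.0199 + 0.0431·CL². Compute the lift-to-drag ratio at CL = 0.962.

CD = 0.0199 + 0.0431 × 0.962² = 0.05979
L/D = CL/CD = 0.962 / 0.05979 = 16.1

L/D = 16.1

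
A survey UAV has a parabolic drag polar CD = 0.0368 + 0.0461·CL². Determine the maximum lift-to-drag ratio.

(L/D)max = 12.1

For CD = CD0 + K·CL², (L/D)max occurs at CL* = √(CD0/K) and equals 1/(2√(K·CD0)).
(L/D)max = 1/(2√(0.0461 × 0.0368)) = 1/(2 × 0.04119) = 12.1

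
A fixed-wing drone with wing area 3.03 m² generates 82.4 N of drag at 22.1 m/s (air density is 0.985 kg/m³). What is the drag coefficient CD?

From D = ½ρv²S·CD, rearranging gives CD = 2D/(ρv²S).
CD = 2 × 82.4 / (0.985 × 22.1² × 3.03) = 0.113

CD = 0.113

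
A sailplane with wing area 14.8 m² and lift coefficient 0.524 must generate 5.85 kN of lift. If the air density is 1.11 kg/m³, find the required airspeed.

L = ½ρv²S·CL ⇒ v = √(2L/(ρ·S·CL))
v = √(2 × 5850 / (1.11 × 14.8 × 0.524)) = √1359 = 36.9 m/s

v = 36.9 m/s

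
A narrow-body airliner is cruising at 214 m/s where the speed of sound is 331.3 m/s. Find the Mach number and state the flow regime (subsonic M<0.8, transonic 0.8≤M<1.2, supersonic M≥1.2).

M = 0.646 (subsonic)

M = v/a = 214 / 331.3 = 0.646
M = 0.646 → subsonic.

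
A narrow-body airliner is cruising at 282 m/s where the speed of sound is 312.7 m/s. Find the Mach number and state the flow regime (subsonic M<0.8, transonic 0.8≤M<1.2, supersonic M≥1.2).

M = 0.902 (transonic)

M = v/a = 282 / 312.7 = 0.902
M = 0.902 → transonic.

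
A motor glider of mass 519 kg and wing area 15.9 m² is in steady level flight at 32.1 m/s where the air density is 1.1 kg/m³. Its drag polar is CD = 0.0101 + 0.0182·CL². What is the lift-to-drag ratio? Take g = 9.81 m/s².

L/D = 35.5

In steady level flight, lift balances weight: W = mg = 519 × 9.81 = 5091.4 N.
Dynamic pressure q = 0.5 × 1.1 × 32.1² = 566.7 Pa.
CL = 2W/(ρv²S) = 2×5091.4/(1.1×32.1²×15.9) = 0.565.
CD = 0.0101 + 0.0182 × 0.565² = 0.01591.
L/D = CL/CD = 0.565 / 0.01591 = 35.5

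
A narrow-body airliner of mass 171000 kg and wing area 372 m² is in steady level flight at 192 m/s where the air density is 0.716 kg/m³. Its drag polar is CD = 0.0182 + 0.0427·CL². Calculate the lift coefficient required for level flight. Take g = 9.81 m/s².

Weight W = mg = 171000 × 9.81 = 1.6775×10^6 N; in level flight L = W.
q = ½ρv² = ½ × 0.716 × 192² = 13200 Pa.
CL = W/(q·S) = 1.6775×10^6 / (13200 × 372) = 0.3417.

CL = 0.342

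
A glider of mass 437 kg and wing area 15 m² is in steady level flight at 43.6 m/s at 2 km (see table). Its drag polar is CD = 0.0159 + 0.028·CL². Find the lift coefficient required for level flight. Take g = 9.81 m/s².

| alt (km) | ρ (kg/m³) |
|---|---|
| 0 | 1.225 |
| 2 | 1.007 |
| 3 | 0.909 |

At 2 km, from the table: ρ = 1.007 kg/m³.
Level flight ⇒ L = W = m·g = 437 × 9.81 = 4287 N.
Dynamic pressure q = 0.5 × 1.007 × 43.6² = 957.1 Pa.
Required CL = L/(qS) = 4287/(957.1·15) = 0.2986.

CL = 0.299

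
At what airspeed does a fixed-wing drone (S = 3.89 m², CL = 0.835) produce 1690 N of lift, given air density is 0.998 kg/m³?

L = ½ρv²S·CL ⇒ v = √(2L/(ρ·S·CL))
v = √(2 × 1690 / (0.998 × 3.89 × 0.835)) = √1043 = 32.3 m/s

v = 32.3 m/s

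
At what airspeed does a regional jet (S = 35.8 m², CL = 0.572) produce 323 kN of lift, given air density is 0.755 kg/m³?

v = 204 m/s

L = ½ρv²S·CL ⇒ v = √(2L/(ρ·S·CL))
v = √(2 × 3.23×10^5 / (0.755 × 35.8 × 0.572)) = √41780 = 204 m/s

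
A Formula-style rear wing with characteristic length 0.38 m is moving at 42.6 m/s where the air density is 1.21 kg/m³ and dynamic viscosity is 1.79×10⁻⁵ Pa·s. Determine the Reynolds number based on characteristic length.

Re = ρ·v·c/μ = 1.21 × 42.6 × 0.38 / (1.79×10⁻⁵) = 1.09×10^6

Re = 1.09×10^6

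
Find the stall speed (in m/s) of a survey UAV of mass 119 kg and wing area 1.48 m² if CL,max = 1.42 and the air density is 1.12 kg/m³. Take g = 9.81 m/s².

V_stall = 31.5 m/s

At stall, lift equals weight: L = W = m·g = 119 × 9.81 = 1167 N.
From L = ½ρV²S·CL,max = W: V_stall = √(2W/(ρSCL,max)) = √(2·1167/(1.12·1.48·1.42))
V_stall = √991.9 = 31.5 m/s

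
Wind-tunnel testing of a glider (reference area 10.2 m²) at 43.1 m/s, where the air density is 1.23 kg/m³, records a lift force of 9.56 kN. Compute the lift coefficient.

CL = 0.82

From L = ½ρv²S·CL, rearranging gives CL = 2L/(ρv²S).
CL = 2 × 9560 / (1.23 × 43.1² × 10.2) = 0.82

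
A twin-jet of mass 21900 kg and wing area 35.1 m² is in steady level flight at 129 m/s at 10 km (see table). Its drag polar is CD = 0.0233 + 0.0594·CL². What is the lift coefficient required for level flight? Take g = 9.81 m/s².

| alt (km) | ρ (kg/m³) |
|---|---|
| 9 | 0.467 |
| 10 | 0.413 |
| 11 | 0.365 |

At 10 km, from the table: ρ = 0.413 kg/m³.
Weight W = mg = 21900 × 9.81 = 2.1484×10^5 N; in level flight L = W.
q = ½ρv² = ½ × 0.413 × 129² = 3436 Pa.
CL = W/(q·S) = 2.1484×10^5 / (3436 × 35.1) = 1.781.

CL = 1.78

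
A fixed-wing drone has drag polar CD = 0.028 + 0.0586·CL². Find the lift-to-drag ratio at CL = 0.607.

CD = 0.028 + 0.0586 × 0.607² = 0.04959
L/D = CL/CD = 0.607 / 0.04959 = 12.2

L/D = 12.2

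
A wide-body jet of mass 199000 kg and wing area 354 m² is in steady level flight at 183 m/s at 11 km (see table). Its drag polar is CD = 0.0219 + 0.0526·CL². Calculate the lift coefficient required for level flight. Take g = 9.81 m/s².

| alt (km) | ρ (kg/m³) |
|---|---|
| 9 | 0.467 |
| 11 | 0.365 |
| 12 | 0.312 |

At 11 km, from the table: ρ = 0.365 kg/m³.
In steady level flight, lift balances weight: W = mg = 199000 × 9.81 = 1.9522×10^6 N.
q = ½ρv² = ½ × 0.365 × 183² = 6112 Pa.
CL = W/(q·S) = 1.9522×10^6 / (6112 × 354) = 0.9023.

CL = 0.902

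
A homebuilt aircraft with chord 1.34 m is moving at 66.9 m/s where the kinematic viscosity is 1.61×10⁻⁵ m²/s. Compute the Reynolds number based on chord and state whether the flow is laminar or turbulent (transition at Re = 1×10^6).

Re = v·c/ν = 66.9 × 1.34 / (1.61×10⁻⁵) = 5.57×10^6
Since 5.57×10^6 > 1×10^6, the flow is turbulent.

Re = 5.57×10^6 (turbulent)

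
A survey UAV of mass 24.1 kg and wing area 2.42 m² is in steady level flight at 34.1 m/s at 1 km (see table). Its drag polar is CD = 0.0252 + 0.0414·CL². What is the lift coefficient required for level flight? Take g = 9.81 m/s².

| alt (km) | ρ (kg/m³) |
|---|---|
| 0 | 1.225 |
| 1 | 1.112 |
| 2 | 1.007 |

CL = 0.151

At 1 km, from the table: ρ = 1.112 kg/m³.
Weight W = mg = 24.1 × 9.81 = 236.42 N; in level flight L = W.
Dynamic pressure q = 0.5 × 1.112 × 34.1² = 646.5 Pa.
CL = 2W/(ρv²S) = 2×236.42/(1.112×34.1²×2.42) = 0.1511.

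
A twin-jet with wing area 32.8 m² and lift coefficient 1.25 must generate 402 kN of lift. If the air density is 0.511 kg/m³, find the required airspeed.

v = 196 m/s

L = ½ρv²S·CL ⇒ v = √(2L/(ρ·S·CL))
v = √(2 × 4.02×10^5 / (0.511 × 32.8 × 1.25)) = √38380 = 196 m/s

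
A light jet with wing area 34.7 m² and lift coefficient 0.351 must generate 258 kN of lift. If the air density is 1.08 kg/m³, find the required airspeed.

v = 198 m/s

L = ½ρv²S·CL ⇒ v = √(2L/(ρ·S·CL))
v = √(2 × 2.58×10^5 / (1.08 × 34.7 × 0.351)) = √39230 = 198 m/s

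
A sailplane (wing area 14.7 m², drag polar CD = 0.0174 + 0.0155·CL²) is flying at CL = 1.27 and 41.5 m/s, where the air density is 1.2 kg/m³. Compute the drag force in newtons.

CD = 0.0174 + 0.0155 × 1.27² = 0.0424
D = ½ρv²S·CD = ½ × 1.2 × 41.5² × 14.7 × 0.0424 = 644 N

D = 644 N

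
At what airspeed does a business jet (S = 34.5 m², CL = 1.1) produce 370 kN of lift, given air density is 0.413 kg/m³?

v = 217 m/s

L = ½ρv²S·CL ⇒ v = √(2L/(ρ·S·CL))
v = √(2 × 3.7×10^5 / (0.413 × 34.5 × 1.1)) = √47210 = 217 m/s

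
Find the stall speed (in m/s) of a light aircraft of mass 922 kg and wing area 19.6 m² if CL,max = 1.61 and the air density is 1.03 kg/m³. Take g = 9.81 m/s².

V_stall = 23.6 m/s

At stall, lift equals weight: L = W = m·g = 922 × 9.81 = 9045 N.
V_stall = √(2W/(ρ·S·CL,max)) = √(2 × 9045 / (1.03 × 19.6 × 1.61))
V_stall = √556.6 = 23.6 m/s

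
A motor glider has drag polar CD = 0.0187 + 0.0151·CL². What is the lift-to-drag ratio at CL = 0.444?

CD = 0.0187 + 0.0151 × 0.444² = 0.02168
L/D = CL/CD = 0.444 / 0.02168 = 20.5

L/D = 20.5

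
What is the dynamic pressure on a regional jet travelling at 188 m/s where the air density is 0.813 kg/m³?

q = ½ρv² = ½ × 0.813 × 188² = 14400 Pa

q = 14400 Pa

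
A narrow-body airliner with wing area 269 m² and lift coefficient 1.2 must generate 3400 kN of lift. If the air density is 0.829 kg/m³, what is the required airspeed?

v = 159 m/s

L = ½ρv²S·CL ⇒ v = √(2L/(ρ·S·CL))
v = √(2 × 3.4×10^6 / (0.829 × 269 × 1.2)) = √25410 = 159 m/s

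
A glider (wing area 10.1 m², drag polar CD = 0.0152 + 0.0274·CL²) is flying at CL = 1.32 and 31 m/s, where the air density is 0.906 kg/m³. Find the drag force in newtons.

CD = 0.0152 + 0.0274 × 1.32² = 0.06294
D = ½ρv²S·CD = ½ × 0.906 × 31² × 10.1 × 0.06294 = 277 N

D = 277 N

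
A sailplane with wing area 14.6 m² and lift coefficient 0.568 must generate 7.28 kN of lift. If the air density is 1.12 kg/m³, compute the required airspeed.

v = 39.6 m/s

L = ½ρv²S·CL ⇒ v = √(2L/(ρ·S·CL))
v = √(2 × 7280 / (1.12 × 14.6 × 0.568)) = √1568 = 39.6 m/s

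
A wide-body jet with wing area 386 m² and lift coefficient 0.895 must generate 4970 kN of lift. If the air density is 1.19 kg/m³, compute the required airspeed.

v = 155 m/s

L = ½ρv²S·CL ⇒ v = √(2L/(ρ·S·CL))
v = √(2 × 4.97×10^6 / (1.19 × 386 × 0.895)) = √24180 = 155 m/s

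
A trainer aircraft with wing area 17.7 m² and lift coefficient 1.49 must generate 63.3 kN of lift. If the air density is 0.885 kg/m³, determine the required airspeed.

v = 73.6 m/s

L = ½ρv²S·CL ⇒ v = √(2L/(ρ·S·CL))
v = √(2 × 63300 / (0.885 × 17.7 × 1.49)) = √5424 = 73.6 m/s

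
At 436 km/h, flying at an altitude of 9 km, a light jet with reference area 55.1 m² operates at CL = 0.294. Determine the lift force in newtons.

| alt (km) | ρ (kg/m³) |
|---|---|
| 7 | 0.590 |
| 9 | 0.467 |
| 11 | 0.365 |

L = 55500 N

At 9 km, from the table: ρ = 0.467 kg/m³.
Convert speed: v = 436 km/h ÷ 3.6 = 121.1 m/s.
L = ½ρv²S·CL = ½ × 0.467 × 121.1² × 55.1 × 0.294 = 55500 N ≈ 55.5 kN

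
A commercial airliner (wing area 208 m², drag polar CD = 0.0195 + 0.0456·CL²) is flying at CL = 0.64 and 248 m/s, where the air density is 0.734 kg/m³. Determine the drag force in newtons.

D = 1.79×10^5 N

CD = 0.0195 + 0.0456 × 0.64² = 0.03818
D = ½ρv²S·CD = ½ × 0.734 × 248² × 208 × 0.03818 = 1.79×10^5 N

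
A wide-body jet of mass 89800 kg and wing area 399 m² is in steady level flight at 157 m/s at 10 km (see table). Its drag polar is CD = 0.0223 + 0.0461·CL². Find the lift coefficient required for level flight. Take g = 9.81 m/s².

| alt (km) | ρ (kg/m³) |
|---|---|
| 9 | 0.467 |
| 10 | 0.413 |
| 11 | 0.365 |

CL = 0.434

At 10 km, from the table: ρ = 0.413 kg/m³.
In steady level flight, lift balances weight: W = mg = 89800 × 9.81 = 8.8094×10^5 N.
Dynamic pressure q = 0.5 × 0.413 × 157² = 5090 Pa.
CL = 2W/(ρv²S) = 2×8.8094×10^5/(0.413×157²×399) = 0.4338.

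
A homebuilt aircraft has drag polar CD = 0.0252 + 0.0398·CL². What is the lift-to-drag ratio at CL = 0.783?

CD = 0.0252 + 0.0398 × 0.783² = 0.0496
L/D = CL/CD = 0.783 / 0.0496 = 15.8

L/D = 15.8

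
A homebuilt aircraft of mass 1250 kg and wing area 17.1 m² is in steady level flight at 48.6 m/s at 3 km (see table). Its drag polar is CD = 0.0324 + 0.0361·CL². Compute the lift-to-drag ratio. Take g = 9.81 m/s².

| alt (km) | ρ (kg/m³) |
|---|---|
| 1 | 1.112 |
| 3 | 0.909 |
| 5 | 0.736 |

At 3 km, from the table: ρ = 0.909 kg/m³.
Level flight ⇒ L = W = m·g = 1250 × 9.81 = 12262 N.
Dynamic pressure q = 0.5 × 0.909 × 48.6² = 1074 Pa.
CL = W/(q·S) = 12262 / (1074 × 17.1) = 0.668.
CD = 0.0324 + 0.0361 × 0.668² = 0.04851.
L/D = CL/CD = 0.668 / 0.04851 = 13.8

L/D = 13.8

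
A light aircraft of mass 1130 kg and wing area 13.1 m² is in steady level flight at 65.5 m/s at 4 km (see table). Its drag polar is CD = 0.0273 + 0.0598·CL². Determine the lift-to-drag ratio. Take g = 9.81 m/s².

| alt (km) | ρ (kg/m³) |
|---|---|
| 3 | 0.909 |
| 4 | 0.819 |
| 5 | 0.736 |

L/D = 11.7

At 4 km, from the table: ρ = 0.819 kg/m³.
Level flight ⇒ L = W = m·g = 1130 × 9.81 = 11085 N.
Dynamic pressure q = 0.5 × 0.819 × 65.5² = 1757 Pa.
CL = 2W/(ρv²S) = 2×11085/(0.819×65.5²×13.1) = 0.4817.
CD = 0.0273 + 0.0598 × 0.4817² = 0.04117.
L/D = CL/CD = 0.4817 / 0.04117 = 11.7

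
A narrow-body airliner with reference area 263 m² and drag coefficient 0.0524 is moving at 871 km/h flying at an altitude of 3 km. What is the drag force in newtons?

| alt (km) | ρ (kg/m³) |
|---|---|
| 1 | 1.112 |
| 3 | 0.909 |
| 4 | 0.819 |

At 3 km, from the table: ρ = 0.909 kg/m³.
Convert speed: v = 871 km/h ÷ 3.6 = 241.9 m/s.
D = ½ρv²S·CD = ½ × 0.909 × 241.9² × 263 × 0.0524 = 3.67×10^5 N ≈ 367 kN

D = 3.67×10^5 N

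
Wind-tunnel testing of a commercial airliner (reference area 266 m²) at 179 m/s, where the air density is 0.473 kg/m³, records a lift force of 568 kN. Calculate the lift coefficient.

CL = 0.282

From L = ½ρv²S·CL, rearranging gives CL = 2L/(ρv²S).
CL = 2 × 5.68×10^5 / (0.473 × 179² × 266) = 0.282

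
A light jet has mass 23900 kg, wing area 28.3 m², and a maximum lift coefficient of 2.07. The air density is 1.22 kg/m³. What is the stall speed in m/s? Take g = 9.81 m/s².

At stall, lift equals weight: L = W = m·g = 23900 × 9.81 = 2.345×10^5 N.
From L = ½ρV²S·CL,max = W: V_stall = √(2W/(ρSCL,max)) = √(2·2.345×10^5/(1.22·28.3·2.07))
V_stall = √6561 = 81 m/s

V_stall = 81 m/s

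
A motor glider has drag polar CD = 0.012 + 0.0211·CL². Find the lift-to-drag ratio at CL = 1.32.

CD = 0.012 + 0.0211 × 1.32² = 0.04876
L/D = CL/CD = 1.32 / 0.04876 = 27.1

L/D = 27.1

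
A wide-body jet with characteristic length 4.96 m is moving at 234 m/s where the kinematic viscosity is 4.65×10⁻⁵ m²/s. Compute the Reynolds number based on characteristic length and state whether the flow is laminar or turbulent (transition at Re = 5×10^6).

Re = 2.5×10^7 (turbulent)

Re = v·c/ν = 234 × 4.96 / (4.65×10⁻⁵) = 2.5×10^7
Since 2.5×10^7 > 5×10^6, the flow is turbulent.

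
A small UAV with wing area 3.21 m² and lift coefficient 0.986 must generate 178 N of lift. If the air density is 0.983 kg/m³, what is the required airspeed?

L = ½ρv²S·CL ⇒ v = √(2L/(ρ·S·CL))
v = √(2 × 178 / (0.983 × 3.21 × 0.986)) = √114.4 = 10.7 m/s

v = 10.7 m/s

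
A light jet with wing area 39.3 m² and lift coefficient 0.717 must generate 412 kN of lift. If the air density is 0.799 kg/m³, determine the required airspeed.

L = ½ρv²S·CL ⇒ v = √(2L/(ρ·S·CL))
v = √(2 × 4.12×10^5 / (0.799 × 39.3 × 0.717)) = √36600 = 191 m/s

v = 191 m/s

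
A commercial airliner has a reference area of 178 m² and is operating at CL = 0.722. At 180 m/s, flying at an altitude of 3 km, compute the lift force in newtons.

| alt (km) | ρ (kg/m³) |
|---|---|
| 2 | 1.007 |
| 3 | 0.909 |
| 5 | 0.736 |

At 3 km, from the table: ρ = 0.909 kg/m³.
Dynamic pressure q = ½ρv² = ½ × 0.909 × 180² = 14730 Pa.
L = q·S·CL = 14730 × 178 × 0.722 = 1.89×10^6 N ≈ 1890 kN

L = 1.89×10^6 N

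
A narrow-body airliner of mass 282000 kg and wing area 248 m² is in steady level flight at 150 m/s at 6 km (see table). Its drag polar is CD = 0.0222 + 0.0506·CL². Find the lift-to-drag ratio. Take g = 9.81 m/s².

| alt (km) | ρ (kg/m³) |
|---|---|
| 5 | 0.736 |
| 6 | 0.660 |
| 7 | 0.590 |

L/D = 11

At 6 km, from the table: ρ = 0.660 kg/m³.
Weight W = mg = 282000 × 9.81 = 2.7664×10^6 N; in level flight L = W.
q = ½ρv² = ½ × 0.66 × 150² = 7425 Pa.
CL = 2W/(ρv²S) = 2×2.7664×10^6/(0.66×150²×248) = 1.502.
CD = 0.0222 + 0.0506 × 1.502² = 0.1364.
L/D = CL/CD = 1.502 / 0.1364 = 11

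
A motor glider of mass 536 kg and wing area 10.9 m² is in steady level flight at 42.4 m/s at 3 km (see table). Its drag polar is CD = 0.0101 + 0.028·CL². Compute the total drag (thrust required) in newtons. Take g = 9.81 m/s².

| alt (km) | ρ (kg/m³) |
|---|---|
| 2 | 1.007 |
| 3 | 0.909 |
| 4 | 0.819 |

At 3 km, from the table: ρ = 0.909 kg/m³.
Weight W = mg = 536 × 9.81 = 5258.2 N; in level flight L = W.
Dynamic pressure q = 0.5 × 0.909 × 42.4² = 817.1 Pa.
Required CL = L/(qS) = 5258.2/(817.1·10.9) = 0.5904.
CD = 0.0101 + 0.028 × 0.5904² = 0.01986.
D = q·S·CD = 817.1 × 10.9 × 0.01986 = 176.9 N

D = 177 N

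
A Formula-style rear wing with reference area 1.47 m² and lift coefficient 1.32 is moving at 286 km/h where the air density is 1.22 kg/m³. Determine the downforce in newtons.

Convert speed: v = 286 km/h ÷ 3.6 = 79.44 m/s.
L = ½ρv²S·CL = ½ × 1.22 × 79.44² × 1.47 × 1.32 = 7470 N ≈ 7.47 kN

L = 7470 N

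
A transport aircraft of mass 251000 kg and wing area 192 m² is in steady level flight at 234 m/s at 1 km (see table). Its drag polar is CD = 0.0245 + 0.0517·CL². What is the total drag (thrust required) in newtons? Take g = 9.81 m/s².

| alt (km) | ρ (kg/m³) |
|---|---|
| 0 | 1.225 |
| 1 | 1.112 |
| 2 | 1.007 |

D = 1.97×10^5 N

At 1 km, from the table: ρ = 1.112 kg/m³.
In steady level flight, lift balances weight: W = mg = 251000 × 9.81 = 2.4623×10^6 N.
q = ½ρv² = ½ × 1.112 × 234² = 30440 Pa.
CL = W/(q·S) = 2.4623×10^6 / (30440 × 192) = 0.4212.
CD = 0.0245 + 0.0517 × 0.4212² = 0.03367.
D = q·S·CD = 30440 × 192 × 0.03367 = 1.968×10^5 N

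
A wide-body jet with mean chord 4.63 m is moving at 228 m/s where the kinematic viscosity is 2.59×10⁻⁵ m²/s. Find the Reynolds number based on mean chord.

Re = v·c/ν = 228 × 4.63 / (2.59×10⁻⁵) = 4.08×10^7

Re = 4.08×10^7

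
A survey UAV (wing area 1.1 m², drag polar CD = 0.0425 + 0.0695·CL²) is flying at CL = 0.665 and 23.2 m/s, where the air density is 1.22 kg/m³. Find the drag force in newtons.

D = 26.4 N

CD = 0.0425 + 0.0695 × 0.665² = 0.07323
D = ½ρv²S·CD = ½ × 1.22 × 23.2² × 1.1 × 0.07323 = 26.4 N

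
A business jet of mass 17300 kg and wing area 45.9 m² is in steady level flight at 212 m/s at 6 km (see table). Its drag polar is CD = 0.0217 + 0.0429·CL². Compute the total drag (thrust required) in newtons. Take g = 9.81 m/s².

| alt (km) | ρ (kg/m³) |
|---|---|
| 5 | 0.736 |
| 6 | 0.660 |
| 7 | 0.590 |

D = 16600 N

At 6 km, from the table: ρ = 0.660 kg/m³.
Level flight ⇒ L = W = m·g = 17300 × 9.81 = 1.6971×10^5 N.
Dynamic pressure q = 0.5 × 0.66 × 212² = 14830 Pa.
Required CL = L/(qS) = 1.6971×10^5/(14830·45.9) = 0.2493.
CD = 0.0217 + 0.0429 × 0.2493² = 0.02437.
D = q·S·CD = 14830 × 45.9 × 0.02437 = 16590 N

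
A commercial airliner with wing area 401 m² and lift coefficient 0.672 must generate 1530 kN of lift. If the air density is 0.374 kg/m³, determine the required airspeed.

L = ½ρv²S·CL ⇒ v = √(2L/(ρ·S·CL))
v = √(2 × 1.53×10^6 / (0.374 × 401 × 0.672)) = √30360 = 174 m/s

v = 174 m/s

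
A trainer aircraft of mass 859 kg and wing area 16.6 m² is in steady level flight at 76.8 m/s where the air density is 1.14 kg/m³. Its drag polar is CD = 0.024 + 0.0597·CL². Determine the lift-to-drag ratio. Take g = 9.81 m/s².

Level flight ⇒ L = W = m·g = 859 × 9.81 = 8426.8 N.
Dynamic pressure q = 0.5 × 1.14 × 76.8² = 3362 Pa.
CL = 2W/(ρv²S) = 2×8426.8/(1.14×76.8²×16.6) = 0.151.
CD = 0.024 + 0.0597 × 0.151² = 0.02536.
L/D = CL/CD = 0.151 / 0.02536 = 5.95

L/D = 5.95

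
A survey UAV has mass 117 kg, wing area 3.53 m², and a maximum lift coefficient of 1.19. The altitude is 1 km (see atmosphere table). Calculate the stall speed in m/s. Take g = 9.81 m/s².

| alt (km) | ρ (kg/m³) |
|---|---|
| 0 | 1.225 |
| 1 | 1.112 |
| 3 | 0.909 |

V_stall = 22.2 m/s

At 1 km, from the table: ρ = 1.112 kg/m³.
At stall, lift equals weight: L = W = m·g = 117 × 9.81 = 1148 N.
From L = ½ρV²S·CL,max = W: V_stall = √(2W/(ρSCL,max)) = √(2·1148/(1.112·3.53·1.19))
V_stall = √491.4 = 22.2 m/s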